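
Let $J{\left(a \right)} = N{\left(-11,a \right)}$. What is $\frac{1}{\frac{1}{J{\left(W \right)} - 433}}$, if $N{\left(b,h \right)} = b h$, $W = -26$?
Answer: $-147$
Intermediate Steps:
$J{\left(a \right)} = - 11 a$
$\frac{1}{\frac{1}{J{\left(W \right)} - 433}} = \frac{1}{\frac{1}{\left(-11\right) \left(-26\right) - 433}} = \frac{1}{\frac{1}{286 - 433}} = \frac{1}{\frac{1}{-147}} = \frac{1}{- \frac{1}{147}} = -147$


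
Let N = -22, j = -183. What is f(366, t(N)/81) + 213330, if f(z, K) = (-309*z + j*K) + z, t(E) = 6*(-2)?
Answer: 905662/9 ≈ 1.0063e+5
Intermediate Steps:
t(E) = -12
f(z, K) = -308*z - 183*K (f(z, K) = (-309*z - 183*K) + z = -308*z - 183*K)
f(366, t(N)/81) + 213330 = (-308*366 - (-2196)/81) + 213330 = (-112728 - (-2196)/81) + 213330 = (-112728 - 183*(-4/27)) + 213330 = (-112728 + 244/9) + 213330 = -1014308/9 + 213330 = 905662/9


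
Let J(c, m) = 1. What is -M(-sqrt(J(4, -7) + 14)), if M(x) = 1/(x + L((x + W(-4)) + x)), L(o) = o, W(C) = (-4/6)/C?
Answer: 6/4859 + 108*sqrt(15)/4859 ≈ 0.087319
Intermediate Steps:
W(C) = -2/(3*C) (W(C) = (-4*1/6)/C = -2/(3*C))
M(x) = 1/(1/6 + 3*x) (M(x) = 1/(x + ((x - 2/3/(-4)) + x)) = 1/(x + ((x - 2/3*(-1/4)) + x)) = 1/(x + ((x + 1/6) + x)) = 1/(x + ((1/6 + x) + x)) = 1/(x + (1/6 + 2*x)) = 1/(1/6 + 3*x))
-M(-sqrt(J(4, -7) + 14)) = -6/(1 + 18*(-sqrt(1 + 14))) = -6/(1 + 18*(-sqrt(15))) = -6/(1 - 18*sqrt(15))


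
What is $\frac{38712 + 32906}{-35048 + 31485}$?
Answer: $- \frac{71618}{3563} \approx -20.1$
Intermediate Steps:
$\frac{38712 + 32906}{-35048 + 31485} = \frac{71618}{-3563} = 71618 \left(- \frac{1}{3563}\right) = - \frac{71618}{3563}$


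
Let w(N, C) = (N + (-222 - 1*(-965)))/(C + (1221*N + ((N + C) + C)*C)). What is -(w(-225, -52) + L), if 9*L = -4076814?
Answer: 350156197076/773007 ≈ 4.5298e+5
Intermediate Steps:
L = -1358938/3 (L = (⅑)*(-4076814) = -1358938/3 ≈ -4.5298e+5)
w(N, C) = (743 + N)/(C + 1221*N + C*(N + 2*C)) (w(N, C) = (N + (-222 + 965))/(C + (1221*N + ((C + N) + C)*C)) = (N + 743)/(C + (1221*N + (N + 2*C)*C)) = (743 + N)/(C + (1221*N + C*(N + 2*C))) = (743 + N)/(C + 1221*N + C*(N + 2*C)))
-(w(-225, -52) + L) = -((743 - 225)/(-52 + 2*(-52)² + 1221*(-225) - 52*(-225)) - 1358938/3) = -(518/(-52 + 2*2704 - 274725 + 11700) - 1358938/3) = -(518/(-52 + 5408 - 274725 + 11700) - 1358938/3) = -(518/(-257669) - 1358938/3) = -(-1/257669*518 - 1358938/3) = -(-518/257669 - 1358938/3) = -1*(-350156197076/773007) = 350156197076/773007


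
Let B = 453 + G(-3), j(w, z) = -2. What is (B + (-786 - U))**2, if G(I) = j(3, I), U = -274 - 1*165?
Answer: 10816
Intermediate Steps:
U = -439 (U = -274 - 165 = -439)
G(I) = -2
B = 451 (B = 453 - 2 = 451)
(B + (-786 - U))**2 = (451 + (-786 - 1*(-439)))**2 = (451 + (-786 + 439))**2 = (451 - 347)**2 = 104**2 = 10816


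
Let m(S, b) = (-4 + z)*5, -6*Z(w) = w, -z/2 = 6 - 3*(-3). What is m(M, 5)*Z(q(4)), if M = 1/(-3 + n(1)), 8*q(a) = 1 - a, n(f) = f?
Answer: -85/8 ≈ -10.625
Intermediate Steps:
q(a) = ⅛ - a/8 (q(a) = (1 - a)/8 = ⅛ - a/8)
z = -30 (z = -2*(6 - 3*(-3)) = -2*(6 + 9) = -2*15 = -30)
Z(w) = -w/6
M = -½ (M = 1/(-3 + 1) = 1/(-2) = -½ ≈ -0.50000)
m(S, b) = -170 (m(S, b) = (-4 - 30)*5 = -34*5 = -170)
m(M, 5)*Z(q(4)) = -(-85)*(⅛ - ⅛*4)/3 = -(-85)*(⅛ - ½)/3 = -(-85)*(-3)/(3*8) = -170*1/16 = -85/8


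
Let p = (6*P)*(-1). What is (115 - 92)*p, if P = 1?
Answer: -138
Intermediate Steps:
p = -6 (p = (6*1)*(-1) = 6*(-1) = -6)
(115 - 92)*p = (115 - 92)*(-6) = 23*(-6) = -138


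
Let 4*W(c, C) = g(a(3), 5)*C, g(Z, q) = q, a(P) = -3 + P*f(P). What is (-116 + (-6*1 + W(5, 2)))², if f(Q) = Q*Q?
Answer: 57121/4 ≈ 14280.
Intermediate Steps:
f(Q) = Q²
a(P) = -3 + P³ (a(P) = -3 + P*P² = -3 + P³)
W(c, C) = 5*C/4 (W(c, C) = (5*C)/4 = 5*C/4)
(-116 + (-6*1 + W(5, 2)))² = (-116 + (-6*1 + (5/4)*2))² = (-116 + (-6 + 5/2))² = (-116 - 7/2)² = (-239/2)² = 57121/4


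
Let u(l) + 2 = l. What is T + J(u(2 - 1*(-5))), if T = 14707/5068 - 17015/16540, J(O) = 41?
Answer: 6417563/149687 ≈ 42.873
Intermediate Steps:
u(l) = -2 + l
T = 280396/149687 (T = 14707*(1/5068) - 17015*1/16540 = 2101/724 - 3403/3308 = 280396/149687 ≈ 1.8732)
T + J(u(2 - 1*(-5))) = 280396/149687 + 41 = 6417563/149687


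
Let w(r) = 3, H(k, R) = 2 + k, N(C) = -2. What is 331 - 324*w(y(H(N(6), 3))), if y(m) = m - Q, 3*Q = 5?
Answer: -641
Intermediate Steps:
Q = 5/3 (Q = (1/3)*5 = 5/3 ≈ 1.6667)
y(m) = -5/3 + m (y(m) = m - 1*5/3 = m - 5/3 = -5/3 + m)
331 - 324*w(y(H(N(6), 3))) = 331 - 324*3 = 331 - 972 = -641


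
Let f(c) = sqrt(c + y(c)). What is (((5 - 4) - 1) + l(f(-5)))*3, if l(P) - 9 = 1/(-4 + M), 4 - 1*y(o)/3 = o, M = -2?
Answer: 53/2 ≈ 26.500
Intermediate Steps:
y(o) = 12 - 3*o
f(c) = sqrt(12 - 2*c) (f(c) = sqrt(c + (12 - 3*c)) = sqrt(12 - 2*c))
l(P) = 53/6 (l(P) = 9 + 1/(-4 - 2) = 9 + 1/(-6) = 9 - 1/6 = 53/6)
(((5 - 4) - 1) + l(f(-5)))*3 = (((5 - 4) - 1) + 53/6)*3 = ((1 - 1) + 53/6)*3 = (0 + 53/6)*3 = (53/6)*3 = 53/2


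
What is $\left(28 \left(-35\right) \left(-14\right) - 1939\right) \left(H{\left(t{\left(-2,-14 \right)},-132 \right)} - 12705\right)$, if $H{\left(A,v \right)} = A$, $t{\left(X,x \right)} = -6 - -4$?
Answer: $-149701167$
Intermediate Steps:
$t{\left(X,x \right)} = -2$ ($t{\left(X,x \right)} = -6 + 4 = -2$)
$\left(28 \left(-35\right) \left(-14\right) - 1939\right) \left(H{\left(t{\left(-2,-14 \right)},-132 \right)} - 12705\right) = \left(28 \left(-35\right) \left(-14\right) - 1939\right) \left(-2 - 12705\right) = \left(\left(-980\right) \left(-14\right) - 1939\right) \left(-12707\right) = \left(13720 - 1939\right) \left(-12707\right) = 11781 \left(-12707\right) = -149701167$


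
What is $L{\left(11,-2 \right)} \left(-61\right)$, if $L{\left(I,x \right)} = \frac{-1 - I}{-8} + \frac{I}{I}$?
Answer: $- \frac{305}{2} \approx -152.5$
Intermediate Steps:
$L{\left(I,x \right)} = \frac{9}{8} + \frac{I}{8}$ ($L{\left(I,x \right)} = \left(-1 - I\right) \left(- \frac{1}{8}\right) + 1 = \left(\frac{1}{8} + \frac{I}{8}\right) + 1 = \frac{9}{8} + \frac{I}{8}$)
$L{\left(11,-2 \right)} \left(-61\right) = \left(\frac{9}{8} + \frac{1}{8} \cdot 11\right) \left(-61\right) = \left(\frac{9}{8} + \frac{11}{8}\right) \left(-61\right) = \frac{5}{2} \left(-61\right) = - \frac{305}{2}$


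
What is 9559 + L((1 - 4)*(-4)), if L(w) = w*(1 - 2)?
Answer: 9547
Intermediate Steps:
L(w) = -w (L(w) = w*(-1) = -w)
9559 + L((1 - 4)*(-4)) = 9559 - (1 - 4)*(-4) = 9559 - (-3)*(-4) = 9559 - 1*12 = 9559 - 12 = 9547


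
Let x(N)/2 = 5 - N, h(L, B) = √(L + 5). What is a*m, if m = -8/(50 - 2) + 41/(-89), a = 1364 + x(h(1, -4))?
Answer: -76715/89 + 335*√6/267 ≈ -858.89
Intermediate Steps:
h(L, B) = √(5 + L)
x(N) = 10 - 2*N (x(N) = 2*(5 - N) = 10 - 2*N)
a = 1374 - 2*√6 (a = 1364 + (10 - 2*√(5 + 1)) = 1364 + (10 - 2*√6) = 1374 - 2*√6 ≈ 1369.1)
m = -335/534 (m = -8/48 + 41*(-1/89) = -8*1/48 - 41/89 = -⅙ - 41/89 = -335/534 ≈ -0.62734)
a*m = (1374 - 2*√6)*(-335/534) = -76715/89 + 335*√6/267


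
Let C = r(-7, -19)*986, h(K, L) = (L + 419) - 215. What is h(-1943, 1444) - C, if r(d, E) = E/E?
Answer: 662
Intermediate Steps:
h(K, L) = 204 + L (h(K, L) = (419 + L) - 215 = 204 + L)
r(d, E) = 1
C = 986 (C = 1*986 = 986)
h(-1943, 1444) - C = (204 + 1444) - 1*986 = 1648 - 986 = 662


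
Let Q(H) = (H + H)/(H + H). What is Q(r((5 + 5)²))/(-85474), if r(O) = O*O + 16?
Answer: -1/85474 ≈ -1.1699e-5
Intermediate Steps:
r(O) = 16 + O² (r(O) = O² + 16 = 16 + O²)
Q(H) = 1 (Q(H) = (2*H)/((2*H)) = (2*H)*(1/(2*H)) = 1)
Q(r((5 + 5)²))/(-85474) = 1/(-85474) = 1*(-1/85474) = -1/85474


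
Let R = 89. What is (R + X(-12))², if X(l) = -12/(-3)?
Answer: 8649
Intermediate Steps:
X(l) = 4 (X(l) = -12*(-⅓) = 4)
(R + X(-12))² = (89 + 4)² = 93² = 8649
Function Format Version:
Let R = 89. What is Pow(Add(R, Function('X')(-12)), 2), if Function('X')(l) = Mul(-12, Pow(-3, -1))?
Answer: 8649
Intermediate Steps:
Function('X')(l) = 4 (Function('X')(l) = Mul(-12, Rational(-1, 3)) = 4)
Pow(Add(R, Function('X')(-12)), 2) = Pow(Add(89, 4), 2) = Pow(93, 2) = 8649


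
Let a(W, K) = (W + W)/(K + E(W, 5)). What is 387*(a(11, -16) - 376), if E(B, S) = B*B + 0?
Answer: -5090082/35 ≈ -1.4543e+5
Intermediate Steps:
E(B, S) = B**2 (E(B, S) = B**2 + 0 = B**2)
a(W, K) = 2*W/(K + W**2) (a(W, K) = (W + W)/(K + W**2) = (2*W)/(K + W**2) = 2*W/(K + W**2))
387*(a(11, -16) - 376) = 387*(2*11/(-16 + 11**2) - 376) = 387*(2*11/(-16 + 121) - 376) = 387*(2*11/105 - 376) = 387*(2*11*(1/105) - 376) = 387*(22/105 - 376) = 387*(-39458/105) = -5090082/35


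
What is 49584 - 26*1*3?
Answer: 49506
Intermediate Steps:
49584 - 26*1*3 = 49584 - 26*3 = 49584 - 78 = 49506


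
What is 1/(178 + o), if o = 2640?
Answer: 1/2818 ≈ 0.00035486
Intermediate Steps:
1/(178 + o) = 1/(178 + 2640) = 1/2818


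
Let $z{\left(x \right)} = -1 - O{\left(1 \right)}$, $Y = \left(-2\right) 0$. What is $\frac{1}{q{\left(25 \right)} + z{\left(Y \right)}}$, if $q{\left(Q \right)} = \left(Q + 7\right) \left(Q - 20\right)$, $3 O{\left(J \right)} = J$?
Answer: $\frac{3}{476} \approx 0.0063025$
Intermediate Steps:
$Y = 0$
$O{\left(J \right)} = \frac{J}{3}$
$q{\left(Q \right)} = \left(-20 + Q\right) \left(7 + Q\right)$ ($q{\left(Q \right)} = \left(7 + Q\right) \left(-20 + Q\right) = \left(-20 + Q\right) \left(7 + Q\right)$)
$z{\left(x \right)} = - \frac{4}{3}$ ($z{\left(x \right)} = -1 - \frac{1}{3} \cdot 1 = -1 - \frac{1}{3} = - \frac{4}{3}$)
$\frac{1}{q{\left(25 \right)} + z{\left(Y \right)}} = \frac{1}{\left(-140 + 25^{2} - 325\right) - \frac{4}{3}} = \frac{1}{\left(-140 + 625 - 325\right) - \frac{4}{3}} = \frac{1}{160 - \frac{4}{3}} = \frac{1}{\frac{476}{3}} = \frac{3}{476}$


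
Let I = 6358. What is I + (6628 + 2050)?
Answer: 15036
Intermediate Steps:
I + (6628 + 2050) = 6358 + (6628 + 2050) = 6358 + 8678 = 15036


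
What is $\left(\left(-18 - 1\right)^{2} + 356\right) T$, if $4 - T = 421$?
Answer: $-298989$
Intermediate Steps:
$T = -417$ ($T = 4 - 421 = -417$)
$\left(\left(-18 - 1\right)^{2} + 356\right) T = \left(\left(-18 - 1\right)^{2} + 356\right) \left(-417\right) = \left(\left(-19\right)^{2} + 356\right) \left(-417\right) = \left(361 + 356\right) \left(-417\right) = 717 \left(-417\right) = -298989$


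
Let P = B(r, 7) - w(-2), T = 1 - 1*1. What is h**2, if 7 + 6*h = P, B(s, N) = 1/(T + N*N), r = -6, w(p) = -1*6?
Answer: 64/2401 ≈ 0.026656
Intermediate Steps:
w(p) = -6
T = 0 (T = 1 - 1 = 0)
B(s, N) = N**(-2) (B(s, N) = 1/(0 + N*N) = 1/(0 + N**2) = 1/(N**2) = N**(-2))
P = 295/49 (P = 7**(-2) - 1*(-6) = 1/49 + 6 = 295/49 ≈ 6.0204)
h = -8/49 (h = -7/6 + (1/6)*(295/49) = -7/6 + 295/294 = -8/49 ≈ -0.16327)
h**2 = (-8/49)**2 = 64/2401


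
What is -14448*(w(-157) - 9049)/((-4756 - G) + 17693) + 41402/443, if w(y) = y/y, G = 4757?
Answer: 14562516658/905935 ≈ 16075.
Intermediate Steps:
w(y) = 1
-14448*(w(-157) - 9049)/((-4756 - G) + 17693) + 41402/443 = -14448*(1 - 9049)/((-4756 - 1*4757) + 17693) + 41402/443 = -14448*(-9048/((-4756 - 4757) + 17693)) + 41402*(1/443) = -14448*(-9048/(-9513 + 17693)) + 41402/443 = -14448/(8180*(-1/9048)) + 41402/443 = -14448/(-2045/2262) + 41402/443 = -14448*(-2262/2045) + 41402/443 = 32681376/2045 + 41402/443 = 14562516658/905935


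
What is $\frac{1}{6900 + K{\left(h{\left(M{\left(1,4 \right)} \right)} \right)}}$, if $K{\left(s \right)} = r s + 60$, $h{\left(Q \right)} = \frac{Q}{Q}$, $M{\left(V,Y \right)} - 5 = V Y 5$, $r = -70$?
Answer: $\frac{1}{6890} \approx 0.00014514$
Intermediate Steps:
$M{\left(V,Y \right)} = 5 + 5 V Y$ ($M{\left(V,Y \right)} = 5 + V Y 5 = 5 + V 5 Y = 5 + 5 V Y$)
$h{\left(Q \right)} = 1$
$K{\left(s \right)} = 60 - 70 s$ ($K{\left(s \right)} = - 70 s + 60 = 60 - 70 s$)
$\frac{1}{6900 + K{\left(h{\left(M{\left(1,4 \right)} \right)} \right)}} = \frac{1}{6900 + \left(60 - 70\right)} = \frac{1}{6900 - 10} = \frac{1}{6890}$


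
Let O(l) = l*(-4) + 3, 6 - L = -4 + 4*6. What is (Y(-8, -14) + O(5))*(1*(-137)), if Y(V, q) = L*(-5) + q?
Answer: -5343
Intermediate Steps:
L = -14 (L = 6 - (-4 + 4*6) = 6 - (-4 + 24) = 6 - 1*20 = 6 - 20 = -14)
Y(V, q) = 70 + q (Y(V, q) = -14*(-5) + q = 70 + q)
O(l) = 3 - 4*l (O(l) = -4*l + 3 = 3 - 4*l)
(Y(-8, -14) + O(5))*(1*(-137)) = ((70 - 14) + (3 - 4*5))*(1*(-137)) = (56 + (3 - 20))*(-137) = (56 - 17)*(-137) = 39*(-137) = -5343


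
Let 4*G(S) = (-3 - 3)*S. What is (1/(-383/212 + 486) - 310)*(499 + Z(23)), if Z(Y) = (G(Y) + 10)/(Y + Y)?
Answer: -729639115051/4721854 ≈ -1.5452e+5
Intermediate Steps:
G(S) = -3*S/2 (G(S) = ((-3 - 3)*S)/4 = (-6*S)/4 = -3*S/2)
Z(Y) = (10 - 3*Y/2)/(2*Y) (Z(Y) = (-3*Y/2 + 10)/(Y + Y) = (10 - 3*Y/2)/((2*Y)) = (10 - 3*Y/2)*(1/(2*Y)) = (10 - 3*Y/2)/(2*Y))
(1/(-383/212 + 486) - 310)*(499 + Z(23)) = (1/(-383/212 + 486) - 310)*(499 + (-3/4 + 5/23)) = (1/(102649/212) - 310)*(499 - 49/92) = (212/102649 - 310)*(45859/92) = -31820978/102649*45859/92 = -729639115051/4721854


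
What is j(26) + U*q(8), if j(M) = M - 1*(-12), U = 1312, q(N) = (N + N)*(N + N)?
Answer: 335910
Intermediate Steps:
q(N) = 4*N² (q(N) = (2*N)*(2*N) = 4*N²)
j(M) = 12 + M (j(M) = M + 12 = 12 + M)
j(26) + U*q(8) = (12 + 26) + 1312*(4*8²) = 38 + 1312*(4*64) = 38 + 1312*256 = 38 + 335872 = 335910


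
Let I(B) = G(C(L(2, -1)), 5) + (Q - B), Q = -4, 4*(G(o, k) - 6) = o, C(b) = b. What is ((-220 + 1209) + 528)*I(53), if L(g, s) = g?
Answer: -153217/2 ≈ -76609.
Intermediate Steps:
G(o, k) = 6 + o/4
I(B) = 5/2 - B (I(B) = (6 + (¼)*2) + (-4 - B) = (6 + ½) + (-4 - B) = 13/2 + (-4 - B) = 5/2 - B)
((-220 + 1209) + 528)*I(53) = ((-220 + 1209) + 528)*(5/2 - 1*53) = (989 + 528)*(5/2 - 53) = 1517*(-101/2) = -153217/2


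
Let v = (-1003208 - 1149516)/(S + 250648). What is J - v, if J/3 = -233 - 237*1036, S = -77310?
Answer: -63899543993/86669 ≈ -7.3728e+5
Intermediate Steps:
J = -737295 (J = 3*(-233 - 237*1036) = 3*(-233 - 245532) = 3*(-245765) = -737295)
v = -1076362/86669 (v = (-1003208 - 1149516)/(-77310 + 250648) = -2152724/173338 = -2152724*1/173338 = -1076362/86669 ≈ -12.419)
J - v = -737295 - 1*(-1076362/86669) = -737295 + 1076362/86669 = -63899543993/86669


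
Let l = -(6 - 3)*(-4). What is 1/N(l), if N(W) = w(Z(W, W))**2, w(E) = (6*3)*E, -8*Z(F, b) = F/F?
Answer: 16/81 ≈ 0.19753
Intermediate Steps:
Z(F, b) = -1/8 (Z(F, b) = -F/(8*F) = -1/8*1 = -1/8)
w(E) = 18*E
l = 12 (l = -1*3*(-4) = -3*(-4) = 12)
N(W) = 81/16 (N(W) = (18*(-1/8))**2 = (-9/4)**2 = 81/16)
1/N(l) = 1/(81/16) = 16/81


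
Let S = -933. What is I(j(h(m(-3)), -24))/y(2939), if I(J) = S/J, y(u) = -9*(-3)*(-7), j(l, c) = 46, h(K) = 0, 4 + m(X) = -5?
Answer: 311/2898 ≈ 0.10732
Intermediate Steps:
m(X) = -9 (m(X) = -4 - 5 = -9)
y(u) = -189 (y(u) = 27*(-7) = -189)
I(J) = -933/J
I(j(h(m(-3)), -24))/y(2939) = -933/46/(-189) = -933*1/46*(-1/189) = -933/46*(-1/189) = 311/2898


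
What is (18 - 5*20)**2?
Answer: 6724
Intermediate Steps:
(18 - 5*20)**2 = (18 - 100)**2 = (-82)**2 = 6724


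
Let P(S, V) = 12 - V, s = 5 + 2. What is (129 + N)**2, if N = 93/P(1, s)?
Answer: 544644/25 ≈ 21786.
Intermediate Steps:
s = 7
N = 93/5 (N = 93/(12 - 1*7) = 93/(12 - 7) = 93/5 ≈ 18.600)
(129 + N)**2 = (129 + 93/5)**2 = (738/5)**2 = 544644/25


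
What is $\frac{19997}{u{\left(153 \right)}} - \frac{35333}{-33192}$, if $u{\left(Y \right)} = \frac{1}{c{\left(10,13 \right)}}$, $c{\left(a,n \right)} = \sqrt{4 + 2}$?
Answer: $\frac{35333}{33192} + 19997 \sqrt{6} \approx 48984.0$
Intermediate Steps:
$c{\left(a,n \right)} = \sqrt{6}$
$u{\left(Y \right)} = \frac{\sqrt{6}}{6}$ ($u{\left(Y \right)} = \frac{1}{\sqrt{6}} = \frac{\sqrt{6}}{6}$)
$\frac{19997}{u{\left(153 \right)}} - \frac{35333}{-33192} = \frac{19997}{\frac{1}{6} \sqrt{6}} - \frac{35333}{-33192} = 19997 \sqrt{6} - - \frac{35333}{33192} = 19997 \sqrt{6} + \frac{35333}{33192} = \frac{35333}{33192} + 19997 \sqrt{6}$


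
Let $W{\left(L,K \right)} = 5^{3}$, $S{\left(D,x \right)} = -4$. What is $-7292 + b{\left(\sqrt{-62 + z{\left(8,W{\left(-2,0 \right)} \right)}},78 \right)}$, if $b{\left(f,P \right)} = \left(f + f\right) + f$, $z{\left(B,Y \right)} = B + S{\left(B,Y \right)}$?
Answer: $-7292 + 3 i \sqrt{58} \approx -7292.0 + 22.847 i$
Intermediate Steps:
$W{\left(L,K \right)} = 125$
$z{\left(B,Y \right)} = -4 + B$ ($z{\left(B,Y \right)} = B - 4 = -4 + B$)
$b{\left(f,P \right)} = 3 f$ ($b{\left(f,P \right)} = 2 f + f = 3 f$)
$-7292 + b{\left(\sqrt{-62 + z{\left(8,W{\left(-2,0 \right)} \right)}},78 \right)} = -7292 + 3 \sqrt{-62 + \left(-4 + 8\right)} = -7292 + 3 \sqrt{-62 + 4} = -7292 + 3 \sqrt{-58} = -7292 + 3 i \sqrt{58}$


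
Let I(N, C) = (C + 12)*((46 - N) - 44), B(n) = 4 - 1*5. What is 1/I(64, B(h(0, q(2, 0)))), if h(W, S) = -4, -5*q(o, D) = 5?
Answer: -1/682 ≈ -0.0014663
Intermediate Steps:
q(o, D) = -1 (q(o, D) = -1/5*5 = -1)
B(n) = -1 (B(n) = 4 - 5 = -1)
I(N, C) = (2 - N)*(12 + C) (I(N, C) = (12 + C)*(2 - N) = (2 - N)*(12 + C))
1/I(64, B(h(0, q(2, 0)))) = 1/(24 - 12*64 + 2*(-1) - 1*(-1)*64) = 1/(24 - 768 - 2 + 64) = 1/(-682) = -1/682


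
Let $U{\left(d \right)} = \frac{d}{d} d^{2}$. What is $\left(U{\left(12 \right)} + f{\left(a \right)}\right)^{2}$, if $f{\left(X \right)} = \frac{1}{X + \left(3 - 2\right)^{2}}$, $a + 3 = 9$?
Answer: $\frac{1018081}{49} \approx 20777.0$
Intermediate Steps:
$U{\left(d \right)} = d^{2}$ ($U{\left(d \right)} = 1 d^{2} = d^{2}$)
$a = 6$ ($a = -3 + 9 = 6$)
$f{\left(X \right)} = \frac{1}{1 + X}$ ($f{\left(X \right)} = \frac{1}{X + 1^{2}} = \frac{1}{X + 1} = \frac{1}{1 + X}$)
$\left(U{\left(12 \right)} + f{\left(a \right)}\right)^{2} = \left(12^{2} + \frac{1}{1 + 6}\right)^{2} = \left(144 + \frac{1}{7}\right)^{2} = \left(\frac{1009}{7}\right)^{2} = \frac{1018081}{49}$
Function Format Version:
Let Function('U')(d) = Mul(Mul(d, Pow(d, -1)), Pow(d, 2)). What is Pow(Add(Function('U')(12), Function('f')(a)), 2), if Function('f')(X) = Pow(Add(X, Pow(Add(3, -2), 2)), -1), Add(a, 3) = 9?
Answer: Rational(1018081, 49) ≈ 20777.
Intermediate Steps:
Function('U')(d) = Pow(d, 2) (Function('U')(d) = Mul(1, Pow(d, 2)) = Pow(d, 2))
a = 6 (a = Add(-3, 9) = 6)
Function('f')(X) = Pow(Add(1, X), -1) (Function('f')(X) = Pow(Add(X, Pow(1, 2)), -1) = Pow(Add(X, 1), -1) = Pow(Add(1, X), -1))
Pow(Add(Function('U')(12), Function('f')(a)), 2) = Pow(Add(Pow(12, 2), Pow(Add(1, 6), -1)), 2) = Pow(Add(144, Pow(7, -1)), 2) = Pow(Add(144, Rational(1, 7)), 2) = Pow(Rational(1009, 7), 2) = Rational(1018081, 49)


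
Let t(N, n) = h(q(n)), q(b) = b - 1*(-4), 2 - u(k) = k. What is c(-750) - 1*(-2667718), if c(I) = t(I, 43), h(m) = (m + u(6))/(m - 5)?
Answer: 112044199/42 ≈ 2.6677e+6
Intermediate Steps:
u(k) = 2 - k
q(b) = 4 + b (q(b) = b + 4 = 4 + b)
h(m) = (-4 + m)/(-5 + m) (h(m) = (m + (2 - 1*6))/(m - 5) = (m + (2 - 6))/(-5 + m) = (m - 4)/(-5 + m) = (-4 + m)/(-5 + m))
t(N, n) = n/(-1 + n) (t(N, n) = (-4 + (4 + n))/(-5 + (4 + n)) = n/(-1 + n))
c(I) = 43/42 (c(I) = 43/(-1 + 43) = 43/42)
c(-750) - 1*(-2667718) = 43/42 - 1*(-2667718) = 43/42 + 2667718 = 112044199/42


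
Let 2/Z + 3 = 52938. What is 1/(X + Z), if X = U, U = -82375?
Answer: -52935/4360520623 ≈ -1.2140e-5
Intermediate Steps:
Z = 2/52935 (Z = 2/(-3 + 52938) = 2/52935 ≈ 3.7782e-5)
X = -82375
1/(X + Z) = 1/(-82375 + 2/52935) = 1/(-4360520623/52935) = -52935/4360520623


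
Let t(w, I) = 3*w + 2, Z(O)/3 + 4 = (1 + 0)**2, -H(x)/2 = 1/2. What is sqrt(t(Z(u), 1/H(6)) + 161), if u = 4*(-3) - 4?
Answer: 2*sqrt(34) ≈ 11.662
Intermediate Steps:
H(x) = -1 (H(x) = -2/2 = -2*1/2 = -1)
u = -16 (u = -12 - 4 = -16)
Z(O) = -9 (Z(O) = -12 + 3*(1 + 0)**2 = -12 + 3*1**2 = -12 + 3*1 = -12 + 3 = -9)
t(w, I) = 2 + 3*w
sqrt(t(Z(u), 1/H(6)) + 161) = sqrt((2 + 3*(-9)) + 161) = sqrt((2 - 27) + 161) = sqrt(-25 + 161) = sqrt(136) = 2*sqrt(34)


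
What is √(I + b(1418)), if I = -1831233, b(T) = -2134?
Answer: I*√1833367 ≈ 1354.0*I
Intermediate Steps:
√(I + b(1418)) = √(-1831233 - 2134) = √(-1833367) = I*√1833367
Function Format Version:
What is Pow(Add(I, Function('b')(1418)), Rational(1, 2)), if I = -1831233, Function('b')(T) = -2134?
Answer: Mul(I, Pow(1833367, Rational(1, 2))) ≈ Mul(1354.0, I)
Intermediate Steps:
Pow(Add(I, Function('b')(1418)), Rational(1, 2)) = Pow(Add(-1831233, -2134), Rational(1, 2)) = Pow(-1833367, Rational(1, 2)) = Mul(I, Pow(1833367, Rational(1, 2)))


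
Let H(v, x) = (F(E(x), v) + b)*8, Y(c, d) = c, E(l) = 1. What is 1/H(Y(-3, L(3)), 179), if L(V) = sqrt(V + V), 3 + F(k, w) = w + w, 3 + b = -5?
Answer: -1/136 ≈ -0.0073529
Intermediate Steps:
b = -8 (b = -3 - 5 = -8)
F(k, w) = -3 + 2*w (F(k, w) = -3 + (w + w) = -3 + 2*w)
L(V) = sqrt(2)*sqrt(V) (L(V) = sqrt(2*V) = sqrt(2)*sqrt(V))
H(v, x) = -88 + 16*v (H(v, x) = ((-3 + 2*v) - 8)*8 = (-11 + 2*v)*8 = -88 + 16*v)
1/H(Y(-3, L(3)), 179) = 1/(-88 + 16*(-3)) = 1/(-88 - 48) = 1/(-136) = -1/136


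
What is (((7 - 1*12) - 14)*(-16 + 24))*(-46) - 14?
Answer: 6978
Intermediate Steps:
(((7 - 1*12) - 14)*(-16 + 24))*(-46) - 14 = (((7 - 12) - 14)*8)*(-46) - 14 = ((-5 - 14)*8)*(-46) - 14 = -19*8*(-46) - 14 = -152*(-46) - 14 = 6992 - 14 = 6978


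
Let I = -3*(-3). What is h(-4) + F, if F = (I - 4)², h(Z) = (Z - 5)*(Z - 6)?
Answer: 115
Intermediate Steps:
I = 9
h(Z) = (-6 + Z)*(-5 + Z) (h(Z) = (-5 + Z)*(-6 + Z) = (-6 + Z)*(-5 + Z))
F = 25 (F = (9 - 4)² = 5² = 25)
h(-4) + F = (30 + (-4)² - 11*(-4)) + 25 = (30 + 16 + 44) + 25 = 90 + 25 = 115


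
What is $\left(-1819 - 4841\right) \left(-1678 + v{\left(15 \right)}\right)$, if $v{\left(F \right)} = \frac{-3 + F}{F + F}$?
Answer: $11172816$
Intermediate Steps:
$v{\left(F \right)} = \frac{-3 + F}{2 F}$
$\left(-1819 - 4841\right) \left(-1678 + v{\left(15 \right)}\right) = \left(-1819 - 4841\right) \left(-1678 + \frac{-3 + 15}{2 \cdot 15}\right) = - 6660 \left(-1678 + \frac{1}{2} \cdot \frac{1}{15} \cdot 12\right) = - 6660 \left(-1678 + \frac{2}{5}\right) = \left(-6660\right) \left(- \frac{8388}{5}\right) = 11172816$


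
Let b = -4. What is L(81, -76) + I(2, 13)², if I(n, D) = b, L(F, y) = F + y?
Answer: 21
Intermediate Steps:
I(n, D) = -4
L(81, -76) + I(2, 13)² = (81 - 76) + (-4)² = 5 + 16 = 21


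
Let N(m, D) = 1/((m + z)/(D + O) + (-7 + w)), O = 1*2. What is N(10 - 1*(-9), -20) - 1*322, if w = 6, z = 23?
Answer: -3223/10 ≈ -322.30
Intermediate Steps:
O = 2
N(m, D) = 1/(-1 + (23 + m)/(2 + D)) (N(m, D) = 1/((m + 23)/(D + 2) + (-7 + 6)) = 1/((23 + m)/(2 + D) - 1) = 1/(-1 + (23 + m)/(2 + D)))
N(10 - 1*(-9), -20) - 1*322 = (2 - 20)/(21 + (10 - 1*(-9)) - 1*(-20)) - 1*322 = -18/(21 + (10 + 9) + 20) - 322 = -18/(21 + 19 + 20) - 322 = -18/60 - 322 = (1/60)*(-18) - 322 = -3/10 - 322 = -3223/10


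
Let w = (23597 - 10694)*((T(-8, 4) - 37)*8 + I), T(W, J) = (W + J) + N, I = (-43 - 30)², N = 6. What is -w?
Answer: -65147247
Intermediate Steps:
I = 5329 (I = (-73)² = 5329)
T(W, J) = 6 + J + W (T(W, J) = (W + J) + 6 = (J + W) + 6 = 6 + J + W)
w = 65147247 (w = (23597 - 10694)*(((6 + 4 - 8) - 37)*8 + 5329) = 12903*((2 - 37)*8 + 5329) = 12903*(-35*8 + 5329) = 12903*(-280 + 5329) = 12903*5049 = 65147247)
-w = -1*65147247 = -65147247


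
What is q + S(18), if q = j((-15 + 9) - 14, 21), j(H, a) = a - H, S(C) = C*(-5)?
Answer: -49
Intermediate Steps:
S(C) = -5*C
q = 41 (q = 21 - ((-15 + 9) - 14) = 21 - (-6 - 14) = 21 - 1*(-20) = 21 + 20 = 41)
q + S(18) = 41 - 5*18 = 41 - 90 = -49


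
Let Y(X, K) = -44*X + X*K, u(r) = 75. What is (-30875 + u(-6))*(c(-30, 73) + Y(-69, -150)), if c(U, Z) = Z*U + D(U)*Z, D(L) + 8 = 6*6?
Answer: -407792000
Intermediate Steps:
D(L) = 28 (D(L) = -8 + 6*6 = -8 + 36 = 28)
Y(X, K) = -44*X + K*X
c(U, Z) = 28*Z + U*Z (c(U, Z) = Z*U + 28*Z = U*Z + 28*Z = 28*Z + U*Z)
(-30875 + u(-6))*(c(-30, 73) + Y(-69, -150)) = (-30875 + 75)*(73*(28 - 30) - 69*(-44 - 150)) = -30800*(73*(-2) - 69*(-194)) = -30800*(-146 + 13386) = -30800*13240 = -407792000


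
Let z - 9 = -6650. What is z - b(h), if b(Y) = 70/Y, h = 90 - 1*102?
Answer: -39811/6 ≈ -6635.2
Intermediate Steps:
z = -6641 (z = 9 - 6650 = -6641)
h = -12 (h = 90 - 102 = -12)
z - b(h) = -6641 - 70/(-12) = -6641 - 70*(-1)/12 = -6641 - 1*(-35/6) = -6641 + 35/6 = -39811/6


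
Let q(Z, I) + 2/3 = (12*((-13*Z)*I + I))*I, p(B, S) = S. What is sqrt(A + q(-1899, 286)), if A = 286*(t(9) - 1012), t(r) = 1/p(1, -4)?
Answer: sqrt(872361585786)/6 ≈ 1.5567e+5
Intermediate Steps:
t(r) = -1/4 (t(r) = 1/(-4) = -1/4)
q(Z, I) = -2/3 + I*(12*I - 156*I*Z) (q(Z, I) = -2/3 + (12*((-13*Z)*I + I))*I = -2/3 + (12*(-13*I*Z + I))*I = -2/3 + (12*(I - 13*I*Z))*I = -2/3 + (12*I - 156*I*Z)*I = -2/3 + I*(12*I - 156*I*Z))
A = -579007/2 (A = 286*(-1/4 - 1012) = 286*(-4049/4) = -579007/2 ≈ -2.8950e+5)
sqrt(A + q(-1899, 286)) = sqrt(-579007/2 + (-2/3 + 12*286**2 - 156*(-1899)*286**2)) = sqrt(-579007/2 + (-2/3 + 12*81796 - 156*(-1899)*81796)) = sqrt(-579007/2 + (-2/3 + 981552 + 24231574224)) = sqrt(-579007/2 + 72697667326/3) = sqrt(145393597631/6) = sqrt(872361585786)/6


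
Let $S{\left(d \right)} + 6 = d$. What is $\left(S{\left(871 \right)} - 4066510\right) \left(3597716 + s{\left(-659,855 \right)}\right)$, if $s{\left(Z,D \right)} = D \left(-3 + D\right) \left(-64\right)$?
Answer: $174919188361980$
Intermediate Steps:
$s{\left(Z,D \right)} = - 64 D \left(-3 + D\right)$
$S{\left(d \right)} = -6 + d$
$\left(S{\left(871 \right)} - 4066510\right) \left(3597716 + s{\left(-659,855 \right)}\right) = \left(\left(-6 + 871\right) - 4066510\right) \left(3597716 + 64 \cdot 855 \left(3 - 855\right)\right) = \left(865 - 4066510\right) \left(3597716 + 64 \cdot 855 \left(3 - 855\right)\right) = - 4065645 \left(3597716 + 64 \cdot 855 \left(-852\right)\right) = - 4065645 \left(3597716 - 46621440\right) = \left(-4065645\right) \left(-43023724\right) = 174919188361980$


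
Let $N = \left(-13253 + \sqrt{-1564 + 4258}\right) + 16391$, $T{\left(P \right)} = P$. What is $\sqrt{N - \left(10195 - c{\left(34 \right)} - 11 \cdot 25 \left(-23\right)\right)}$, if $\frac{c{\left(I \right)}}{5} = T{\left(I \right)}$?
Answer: $\sqrt{-13212 + \sqrt{2694}} \approx 114.72 i$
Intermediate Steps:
$c{\left(I \right)} = 5 I$
$N = 3138 + \sqrt{2694}$ ($N = \left(-13253 + \sqrt{2694}\right) + 16391 = 3138 + \sqrt{2694} \approx 3189.9$)
$\sqrt{N - \left(10195 - c{\left(34 \right)} - 11 \cdot 25 \left(-23\right)\right)} = \sqrt{\left(3138 + \sqrt{2694}\right) - \left(10025 - 11 \cdot 25 \left(-23\right)\right)} = \sqrt{\left(3138 + \sqrt{2694}\right) + \left(\left(170 + 275 \left(-23\right)\right) - 10195\right)} = \sqrt{\left(3138 + \sqrt{2694}\right) + \left(\left(170 - 6325\right) - 10195\right)} = \sqrt{\left(3138 + \sqrt{2694}\right) - 16350} = \sqrt{-13212 + \sqrt{2694}}$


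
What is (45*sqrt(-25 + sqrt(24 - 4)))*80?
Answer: 3600*sqrt(-25 + 2*sqrt(5)) ≈ 16311.0*I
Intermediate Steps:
(45*sqrt(-25 + sqrt(24 - 4)))*80 = (45*sqrt(-25 + sqrt(20)))*80 = (45*sqrt(-25 + 2*sqrt(5)))*80 = 3600*sqrt(-25 + 2*sqrt(5))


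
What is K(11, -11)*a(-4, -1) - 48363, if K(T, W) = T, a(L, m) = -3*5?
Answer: -48528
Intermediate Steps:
a(L, m) = -15
K(11, -11)*a(-4, -1) - 48363 = 11*(-15) - 48363 = -165 - 48363 = -48528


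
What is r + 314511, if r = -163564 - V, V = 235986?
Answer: -85039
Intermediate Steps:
r = -399550 (r = -163564 - 1*235986 = -163564 - 235986 = -399550)
r + 314511 = -399550 + 314511 = -85039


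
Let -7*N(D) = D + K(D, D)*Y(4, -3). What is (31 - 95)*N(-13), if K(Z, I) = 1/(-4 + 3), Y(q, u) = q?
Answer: -1088/7 ≈ -155.43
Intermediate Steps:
K(Z, I) = -1 (K(Z, I) = 1/(-1) = -1)
N(D) = 4/7 - D/7 (N(D) = -(D - 1*4)/7 = -(D - 4)/7 = -(-4 + D)/7 = 4/7 - D/7)
(31 - 95)*N(-13) = (31 - 95)*(4/7 - 1/7*(-13)) = -64*(4/7 + 13/7) = -64*17/7 = -1088/7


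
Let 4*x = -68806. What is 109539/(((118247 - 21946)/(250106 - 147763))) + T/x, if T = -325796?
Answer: 7278099931691/62510251 ≈ 1.1643e+5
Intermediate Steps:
x = -34403/2 (x = (¼)*(-68806) = -34403/2 ≈ -17202.)
109539/(((118247 - 21946)/(250106 - 147763))) + T/x = 109539/(((118247 - 21946)/(250106 - 147763))) - 325796/(-34403/2) = 109539/((96301/102343)) - 325796*(-2/34403) = 109539/((96301*(1/102343))) + 651592/34403 = 109539/(1817/1931) + 651592/34403 = 109539*(1931/1817) + 651592/34403 = 211519809/1817 + 651592/34403 = 7278099931691/62510251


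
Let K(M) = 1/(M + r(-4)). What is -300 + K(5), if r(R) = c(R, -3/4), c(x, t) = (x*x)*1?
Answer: -6299/21 ≈ -299.95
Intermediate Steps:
c(x, t) = x² (c(x, t) = x²*1 = x²)
r(R) = R²
K(M) = 1/(16 + M) (K(M) = 1/(M + (-4)²) = 1/(M + 16) = 1/(16 + M))
-300 + K(5) = -300 + 1/(16 + 5) = -300 + 1/21 = -6299/21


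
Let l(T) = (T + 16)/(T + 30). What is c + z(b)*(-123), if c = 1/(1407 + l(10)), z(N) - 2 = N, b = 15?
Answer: -58867903/28153 ≈ -2091.0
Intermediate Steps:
l(T) = (16 + T)/(30 + T)
z(N) = 2 + N
c = 20/28153 (c = 1/(1407 + (16 + 10)/(30 + 10)) = 1/(1407 + 26/40) = 1/(1407 + (1/40)*26) = 1/(1407 + 13/20) = 1/(28153/20) = 20/28153 ≈ 0.00071040)
c + z(b)*(-123) = 20/28153 + (2 + 15)*(-123) = 20/28153 + 17*(-123) = 20/28153 - 2091 = -58867903/28153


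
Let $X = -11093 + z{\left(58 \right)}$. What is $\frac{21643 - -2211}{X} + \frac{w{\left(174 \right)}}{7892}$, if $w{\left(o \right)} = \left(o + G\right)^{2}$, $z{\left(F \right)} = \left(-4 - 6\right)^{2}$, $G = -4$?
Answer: $\frac{32360483}{21689189} \approx 1.492$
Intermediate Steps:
$z{\left(F \right)} = 100$ ($z{\left(F \right)} = \left(-10\right)^{2} = 100$)
$w{\left(o \right)} = \left(-4 + o\right)^{2}$ ($w{\left(o \right)} = \left(o - 4\right)^{2} = \left(-4 + o\right)^{2}$)
$X = -10993$ ($X = -11093 + 100 = -10993$)
$\frac{21643 - -2211}{X} + \frac{w{\left(174 \right)}}{7892} = \frac{21643 - -2211}{-10993} + \frac{\left(-4 + 174\right)^{2}}{7892} = \left(21643 + 2211\right) \left(- \frac{1}{10993}\right) + 170^{2} \cdot \frac{1}{7892} = 23854 \left(- \frac{1}{10993}\right) + 28900 \cdot \frac{1}{7892} = - \frac{23854}{10993} + \frac{7225}{1973} = \frac{32360483}{21689189}$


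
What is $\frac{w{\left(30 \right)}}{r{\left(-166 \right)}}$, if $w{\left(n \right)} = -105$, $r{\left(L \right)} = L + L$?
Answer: $\frac{105}{332} \approx 0.31627$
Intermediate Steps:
$r{\left(L \right)} = 2 L$
$\frac{w{\left(30 \right)}}{r{\left(-166 \right)}} = - \frac{105}{2 \left(-166\right)} = - \frac{105}{-332} = \left(-105\right) \left(- \frac{1}{332}\right) = \frac{105}{332}$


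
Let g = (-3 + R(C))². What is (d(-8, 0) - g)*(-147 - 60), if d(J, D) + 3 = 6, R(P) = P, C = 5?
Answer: 207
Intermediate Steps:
d(J, D) = 3 (d(J, D) = -3 + 6 = 3)
g = 4 (g = (-3 + 5)² = 2² = 4)
(d(-8, 0) - g)*(-147 - 60) = (3 - 1*4)*(-147 - 60) = (3 - 4)*(-207) = -1*(-207) = 207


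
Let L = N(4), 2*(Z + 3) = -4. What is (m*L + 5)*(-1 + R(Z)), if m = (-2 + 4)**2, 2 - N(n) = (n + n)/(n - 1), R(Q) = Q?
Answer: -14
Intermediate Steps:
Z = -5 (Z = -3 + (1/2)*(-4) = -3 - 2 = -5)
N(n) = 2 - 2*n/(-1 + n) (N(n) = 2 - (n + n)/(n - 1) = 2 - 2*n/(-1 + n))
L = -2/3 (L = -2/(-1 + 4) = -2/3 ≈ -0.66667)
m = 4 (m = 2**2 = 4)
(m*L + 5)*(-1 + R(Z)) = (4*(-2/3) + 5)*(-1 - 5) = (-8/3 + 5)*(-6) = (7/3)*(-6) = -14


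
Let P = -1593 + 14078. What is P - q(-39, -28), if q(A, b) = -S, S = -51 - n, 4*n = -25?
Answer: 49761/4 ≈ 12440.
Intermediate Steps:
n = -25/4 (n = (¼)*(-25) = -25/4 ≈ -6.2500)
P = 12485
S = -179/4 (S = -51 - 1*(-25/4) = -51 + 25/4 = -179/4 ≈ -44.750)
q(A, b) = 179/4 (q(A, b) = -1*(-179/4) = 179/4)
P - q(-39, -28) = 12485 - 1*179/4 = 12485 - 179/4 = 49761/4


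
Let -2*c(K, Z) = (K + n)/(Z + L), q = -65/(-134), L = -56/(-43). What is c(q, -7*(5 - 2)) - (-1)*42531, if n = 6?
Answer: 877673113/20636 ≈ 42531.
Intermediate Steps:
L = 56/43 (L = -56*(-1/43) = 56/43 ≈ 1.3023)
q = 65/134 (q = -65*(-1/134) = 65/134 ≈ 0.48507)
c(K, Z) = -(6 + K)/(2*(56/43 + Z)) (c(K, Z) = -(K + 6)/(2*(Z + 56/43)) = -(6 + K)/(2*(56/43 + Z)))
c(q, -7*(5 - 2)) - (-1)*42531 = 43*(-6 - 1*65/134)/(2*(56 + 43*(-7*(5 - 2)))) - (-1)*42531 = 43*(-6 - 65/134)/(2*(56 + 43*(-7*3))) - 1*(-42531) = (43/2)*(-869/134)/(56 + 43*(-21)) + 42531 = (43/2)*(-869/134)/(56 - 903) + 42531 = (43/2)*(-869/134)/(-847) + 42531 = (43/2)*(-1/847)*(-869/134) + 42531 = 3397/20636 + 42531 = 877673113/20636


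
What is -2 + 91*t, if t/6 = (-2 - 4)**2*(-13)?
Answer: -255530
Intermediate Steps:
t = -2808 (t = 6*((-2 - 4)**2*(-13)) = 6*((-6)**2*(-13)) = 6*(36*(-13)) = 6*(-468) = -2808)
-2 + 91*t = -2 + 91*(-2808) = -2 - 255528 = -255530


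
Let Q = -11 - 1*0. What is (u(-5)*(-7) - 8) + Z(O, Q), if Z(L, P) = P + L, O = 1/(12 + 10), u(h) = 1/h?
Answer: -1931/110 ≈ -17.555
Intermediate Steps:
Q = -11 (Q = -11 + 0 = -11)
u(h) = 1/h
O = 1/22 ≈ 0.045455
Z(L, P) = L + P
(u(-5)*(-7) - 8) + Z(O, Q) = (-7/(-5) - 8) + (1/22 - 11) = (-⅕*(-7) - 8) - 241/22 = (7/5 - 8) - 241/22 = -33/5 - 241/22 = -1931/110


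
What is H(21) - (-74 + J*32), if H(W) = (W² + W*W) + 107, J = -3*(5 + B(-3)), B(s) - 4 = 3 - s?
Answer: 2503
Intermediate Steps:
B(s) = 7 - s (B(s) = 4 + (3 - s) = 7 - s)
J = -45 (J = -3*(5 + (7 - 1*(-3))) = -3*(5 + (7 + 3)) = -3*(5 + 10) = -3*15 = -45)
H(W) = 107 + 2*W² (H(W) = (W² + W²) + 107 = 2*W² + 107 = 107 + 2*W²)
H(21) - (-74 + J*32) = (107 + 2*21²) - (-74 - 45*32) = (107 + 2*441) - (-74 - 1440) = (107 + 882) - 1*(-1514) = 989 + 1514 = 2503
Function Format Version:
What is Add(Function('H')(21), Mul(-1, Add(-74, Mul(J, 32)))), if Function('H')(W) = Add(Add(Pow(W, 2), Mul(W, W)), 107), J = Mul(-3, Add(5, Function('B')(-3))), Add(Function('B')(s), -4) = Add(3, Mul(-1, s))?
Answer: 2503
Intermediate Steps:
Function('B')(s) = Add(7, Mul(-1, s)) (Function('B')(s) = Add(4, Add(3, Mul(-1, s))) = Add(7, Mul(-1, s)))
J = -45 (J = Mul(-3, Add(5, Add(7, Mul(-1, -3)))) = Mul(-3, Add(5, Add(7, 3))) = Mul(-3, Add(5, 10)) = Mul(-3, 15) = -45)
Function('H')(W) = Add(107, Mul(2, Pow(W, 2))) (Function('H')(W) = Add(Add(Pow(W, 2), Pow(W, 2)), 107) = Add(Mul(2, Pow(W, 2)), 107) = Add(107, Mul(2, Pow(W, 2))))
Add(Function('H')(21), Mul(-1, Add(-74, Mul(J, 32)))) = Add(Add(107, Mul(2, Pow(21, 2))), Mul(-1, Add(-74, Mul(-45, 32)))) = Add(Add(107, Mul(2, 441)), Mul(-1, Add(-74, -1440))) = Add(Add(107, 882), Mul(-1, -1514)) = Add(989, 1514) = 2503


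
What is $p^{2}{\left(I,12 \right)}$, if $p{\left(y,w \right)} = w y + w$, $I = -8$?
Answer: $7056$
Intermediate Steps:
$p{\left(y,w \right)} = w + w y$
$p^{2}{\left(I,12 \right)} = \left(12 \left(1 - 8\right)\right)^{2} = \left(12 \left(-7\right)\right)^{2} = \left(-84\right)^{2} = 7056$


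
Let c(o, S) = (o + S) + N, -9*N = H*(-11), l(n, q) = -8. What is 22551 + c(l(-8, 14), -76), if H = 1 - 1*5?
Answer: 202159/9 ≈ 22462.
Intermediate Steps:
H = -4 (H = 1 - 5 = -4)
N = -44/9 (N = -(-4)*(-11)/9 = -⅑*44 = -44/9 ≈ -4.8889)
c(o, S) = -44/9 + S + o (c(o, S) = (o + S) - 44/9 = (S + o) - 44/9 = -44/9 + S + o)
22551 + c(l(-8, 14), -76) = 22551 + (-44/9 - 76 - 8) = 22551 - 800/9 = 202159/9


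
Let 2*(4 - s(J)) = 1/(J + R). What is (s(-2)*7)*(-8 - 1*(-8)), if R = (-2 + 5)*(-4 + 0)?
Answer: 0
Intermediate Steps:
R = -12 (R = 3*(-4) = -12)
s(J) = 4 - 1/(2*(-12 + J)) (s(J) = 4 - 1/(2*(J - 12)) = 4 - 1/(2*(-12 + J)))
(s(-2)*7)*(-8 - 1*(-8)) = (((-97 + 8*(-2))/(2*(-12 - 2)))*7)*(-8 - 1*(-8)) = (((1/2)*(-97 - 16)/(-14))*7)*(-8 + 8) = (((1/2)*(-1/14)*(-113))*7)*0 = ((113/28)*7)*0 = (113/4)*0 = 0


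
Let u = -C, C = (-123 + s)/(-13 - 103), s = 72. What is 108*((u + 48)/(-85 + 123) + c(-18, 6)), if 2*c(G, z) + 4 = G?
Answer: -1160217/1102 ≈ -1052.8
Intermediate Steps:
C = 51/116 (C = (-123 + 72)/(-13 - 103) = -51/(-116) = -51*(-1/116) = 51/116 ≈ 0.43966)
u = -51/116 (u = -1*51/116 = -51/116 ≈ -0.43966)
c(G, z) = -2 + G/2
108*((u + 48)/(-85 + 123) + c(-18, 6)) = 108*((-51/116 + 48)/(-85 + 123) + (-2 + (½)*(-18))) = 108*((5517/116)/38 + (-2 - 9)) = 108*((5517/116)*(1/38) - 11) = 108*(5517/4408 - 11) = 108*(-42971/4408) = -1160217/1102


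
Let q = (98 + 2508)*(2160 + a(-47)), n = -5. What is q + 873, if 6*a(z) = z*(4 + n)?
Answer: 16950740/3 ≈ 5.6502e+6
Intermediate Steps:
a(z) = -z/6 (a(z) = (z*(4 - 5))/6 = (z*(-1))/6 = (-z)/6 = -z/6)
q = 16948121/3 (q = (98 + 2508)*(2160 - 1/6*(-47)) = 2606*(2160 + 47/6) = 2606*(13007/6) = 16948121/3 ≈ 5.6494e+6)
q + 873 = 16948121/3 + 873 = 16950740/3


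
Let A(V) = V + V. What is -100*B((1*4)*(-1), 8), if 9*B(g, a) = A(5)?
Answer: -1000/9 ≈ -111.11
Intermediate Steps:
A(V) = 2*V
B(g, a) = 10/9 (B(g, a) = (2*5)/9 = (1/9)*10 = 10/9)
-100*B((1*4)*(-1), 8) = -100*10/9 = -1000/9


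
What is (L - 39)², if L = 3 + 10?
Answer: 676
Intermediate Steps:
L = 13
(L - 39)² = (13 - 39)² = (-26)² = 676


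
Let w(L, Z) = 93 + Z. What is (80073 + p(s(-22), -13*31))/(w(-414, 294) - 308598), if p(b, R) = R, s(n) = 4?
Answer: -79670/308211 ≈ -0.25849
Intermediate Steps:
(80073 + p(s(-22), -13*31))/(w(-414, 294) - 308598) = (80073 - 13*31)/((93 + 294) - 308598) = (80073 - 403)/(387 - 308598) = 79670/(-308211) = 79670*(-1/308211) = -79670/308211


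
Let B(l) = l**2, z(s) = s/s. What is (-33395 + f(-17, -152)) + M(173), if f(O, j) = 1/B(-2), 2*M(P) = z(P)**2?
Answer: -133577/4 ≈ -33394.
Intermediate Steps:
z(s) = 1
M(P) = 1/2 (M(P) = (1/2)*1**2 = (1/2)*1 = 1/2)
f(O, j) = 1/4 (f(O, j) = 1/((-2)**2) = 1/4)
(-33395 + f(-17, -152)) + M(173) = (-33395 + 1/4) + 1/2 = -133579/4 + 1/2 = -133577/4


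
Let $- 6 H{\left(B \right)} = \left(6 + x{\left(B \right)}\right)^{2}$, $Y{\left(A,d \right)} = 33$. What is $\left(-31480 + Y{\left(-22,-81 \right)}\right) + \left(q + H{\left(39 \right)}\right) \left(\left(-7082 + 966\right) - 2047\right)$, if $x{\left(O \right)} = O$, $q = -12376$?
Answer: $\frac{207497707}{2} \approx 1.0375 \cdot 10^{8}$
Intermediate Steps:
$H{\left(B \right)} = - \frac{\left(6 + B\right)^{2}}{6}$
$\left(-31480 + Y{\left(-22,-81 \right)}\right) + \left(q + H{\left(39 \right)}\right) \left(\left(-7082 + 966\right) - 2047\right) = \left(-31480 + 33\right) + \left(-12376 - \frac{\left(6 + 39\right)^{2}}{6}\right) \left(\left(-7082 + 966\right) - 2047\right) = -31447 + \left(-12376 - \frac{45^{2}}{6}\right) \left(-6116 - 2047\right) = -31447 + \left(-12376 - \frac{675}{2}\right) \left(-8163\right) = -31447 - - \frac{207560601}{2} = -31447 + \frac{207560601}{2} = \frac{207497707}{2}$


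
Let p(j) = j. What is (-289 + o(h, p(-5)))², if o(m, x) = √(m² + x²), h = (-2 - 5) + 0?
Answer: (289 - √74)² ≈ 78623.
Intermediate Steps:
h = -7 (h = -7 + 0 = -7)
(-289 + o(h, p(-5)))² = (-289 + √((-7)² + (-5)²))² = (-289 + √(49 + 25))² = (-289 + √74)²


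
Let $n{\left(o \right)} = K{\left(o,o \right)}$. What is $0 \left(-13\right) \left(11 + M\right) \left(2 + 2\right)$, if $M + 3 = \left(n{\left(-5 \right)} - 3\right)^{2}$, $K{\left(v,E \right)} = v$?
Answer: $0$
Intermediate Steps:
$n{\left(o \right)} = o$
$M = 61$ ($M = -3 + \left(-5 - 3\right)^{2} = -3 + \left(-8\right)^{2} = -3 + 64 = 61$)
$0 \left(-13\right) \left(11 + M\right) \left(2 + 2\right) = 0 \left(-13\right) \left(11 + 61\right) \left(2 + 2\right) = 0 \cdot 72 \cdot 4 = 0 \cdot 288 = 0$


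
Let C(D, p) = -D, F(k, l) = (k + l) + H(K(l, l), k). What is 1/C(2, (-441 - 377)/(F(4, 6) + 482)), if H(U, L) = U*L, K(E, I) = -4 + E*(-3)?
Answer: -½ ≈ -0.50000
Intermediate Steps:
K(E, I) = -4 - 3*E
H(U, L) = L*U
F(k, l) = k + l + k*(-4 - 3*l) (F(k, l) = (k + l) + k*(-4 - 3*l) = k + l + k*(-4 - 3*l))
1/C(2, (-441 - 377)/(F(4, 6) + 482)) = 1/(-1*2) = 1/(-2) = -½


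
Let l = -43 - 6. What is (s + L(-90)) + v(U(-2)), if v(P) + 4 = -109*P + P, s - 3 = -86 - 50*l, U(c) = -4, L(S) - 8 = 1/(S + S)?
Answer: 504539/180 ≈ 2803.0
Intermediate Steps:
L(S) = 8 + 1/(2*S) (L(S) = 8 + 1/(S + S) = 8 + 1/(2*S))
l = -49
s = 2367 (s = 3 + (-86 - 50*(-49)) = 3 + (-86 + 2450) = 3 + 2364 = 2367)
v(P) = -4 - 108*P (v(P) = -4 + (-109*P + P) = -4 - 108*P)
(s + L(-90)) + v(U(-2)) = (2367 + (8 + (½)/(-90))) + (-4 - 108*(-4)) = (2367 + (8 + (½)*(-1/90))) + (-4 + 432) = (2367 + (8 - 1/180)) + 428 = (2367 + 1439/180) + 428 = 427499/180 + 428 = 504539/180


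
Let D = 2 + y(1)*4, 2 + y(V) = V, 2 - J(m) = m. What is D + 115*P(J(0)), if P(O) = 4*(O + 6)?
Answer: 3678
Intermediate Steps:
J(m) = 2 - m
y(V) = -2 + V
P(O) = 24 + 4*O (P(O) = 4*(6 + O) = 24 + 4*O)
D = -2 (D = 2 + (-2 + 1)*4 = 2 - 1*4 = 2 - 4 = -2)
D + 115*P(J(0)) = -2 + 115*(24 + 4*(2 - 1*0)) = -2 + 115*(24 + 4*(2 + 0)) = -2 + 115*(24 + 4*2) = -2 + 115*(24 + 8) = -2 + 115*32 = -2 + 3680 = 3678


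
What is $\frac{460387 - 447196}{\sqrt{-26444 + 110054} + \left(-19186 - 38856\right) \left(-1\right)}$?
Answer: $\frac{382816011}{1684395077} - \frac{39573 \sqrt{9290}}{3368790154} \approx 0.22614$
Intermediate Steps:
$\frac{460387 - 447196}{\sqrt{-26444 + 110054} + \left(-19186 - 38856\right) \left(-1\right)} = \frac{13191}{\sqrt{83610} + \left(-19186 - 38856\right) \left(-1\right)} = \frac{13191}{3 \sqrt{9290} - -58042} = \frac{13191}{3 \sqrt{9290} + 58042} = \frac{13191}{58042 + 3 \sqrt{9290}}$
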